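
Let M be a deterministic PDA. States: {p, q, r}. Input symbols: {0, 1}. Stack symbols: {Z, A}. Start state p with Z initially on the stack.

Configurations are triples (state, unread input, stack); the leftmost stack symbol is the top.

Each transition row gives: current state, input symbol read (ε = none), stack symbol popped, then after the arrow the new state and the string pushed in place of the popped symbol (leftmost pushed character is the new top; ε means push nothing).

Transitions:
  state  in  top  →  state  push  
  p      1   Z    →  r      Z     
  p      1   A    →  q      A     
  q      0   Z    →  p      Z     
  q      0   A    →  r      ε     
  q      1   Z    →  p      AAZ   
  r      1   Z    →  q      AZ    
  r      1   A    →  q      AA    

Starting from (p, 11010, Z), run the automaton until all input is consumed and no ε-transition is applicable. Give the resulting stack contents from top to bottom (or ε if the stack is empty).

Z

(p, 11010, Z)
  read 1, top Z: go to r, push Z → (r, 1010, Z)
  read 1, top Z: go to q, push AZ → (q, 010, AZ)
  read 0, top A: go to r, push ε → (r, 10, Z)
  read 1, top Z: go to q, push AZ → (q, 0, AZ)
  read 0, top A: go to r, push ε → (r, ε, Z)
All input consumed in state r with stack Z.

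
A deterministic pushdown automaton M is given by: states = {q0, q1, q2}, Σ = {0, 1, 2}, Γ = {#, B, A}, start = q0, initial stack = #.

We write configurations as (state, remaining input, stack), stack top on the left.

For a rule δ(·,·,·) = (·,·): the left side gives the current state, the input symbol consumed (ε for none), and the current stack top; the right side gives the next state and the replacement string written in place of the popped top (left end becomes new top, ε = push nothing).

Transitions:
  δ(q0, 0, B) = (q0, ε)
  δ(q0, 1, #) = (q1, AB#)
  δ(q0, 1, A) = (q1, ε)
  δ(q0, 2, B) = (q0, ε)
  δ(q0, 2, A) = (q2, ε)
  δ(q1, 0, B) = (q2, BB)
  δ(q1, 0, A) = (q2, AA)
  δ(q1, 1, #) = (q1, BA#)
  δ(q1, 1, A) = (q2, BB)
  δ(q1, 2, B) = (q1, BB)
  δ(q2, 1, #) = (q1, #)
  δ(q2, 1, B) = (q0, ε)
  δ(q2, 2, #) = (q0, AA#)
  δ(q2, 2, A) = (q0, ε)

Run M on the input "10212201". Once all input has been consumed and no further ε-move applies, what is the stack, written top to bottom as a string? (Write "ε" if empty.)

BBB#

(q0, 10212201, #) ⊢ (q1, 0212201, AB#) ⊢ (q2, 212201, AAB#) ⊢ (q0, 12201, AB#) ⊢ (q1, 2201, B#) ⊢ (q1, 201, BB#) ⊢ (q1, 01, BBB#) ⊢ (q2, 1, BBBB#) ⊢ (q0, ε, BBB#)
All input consumed in state q0 with stack BBB#.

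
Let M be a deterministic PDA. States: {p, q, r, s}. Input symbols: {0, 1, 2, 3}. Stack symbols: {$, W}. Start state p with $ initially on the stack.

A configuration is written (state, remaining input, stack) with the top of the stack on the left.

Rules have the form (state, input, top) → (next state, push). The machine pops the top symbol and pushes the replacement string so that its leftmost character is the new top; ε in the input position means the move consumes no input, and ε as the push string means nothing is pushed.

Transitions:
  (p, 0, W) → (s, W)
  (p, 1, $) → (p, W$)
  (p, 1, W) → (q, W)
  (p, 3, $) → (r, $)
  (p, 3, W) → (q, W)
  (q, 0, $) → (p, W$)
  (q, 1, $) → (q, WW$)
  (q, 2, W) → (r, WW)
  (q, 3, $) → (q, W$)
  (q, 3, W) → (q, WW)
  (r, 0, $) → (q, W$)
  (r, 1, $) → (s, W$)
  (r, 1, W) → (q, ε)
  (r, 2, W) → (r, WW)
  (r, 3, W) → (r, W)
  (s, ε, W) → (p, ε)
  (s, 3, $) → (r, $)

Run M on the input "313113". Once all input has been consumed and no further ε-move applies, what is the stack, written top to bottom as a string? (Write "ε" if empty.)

(p, 313113, $)
  read 3, top $: go to r, push $ → (r, 13113, $)
  read 1, top $: go to s, push W$ → (s, 3113, W$)
  ε-move, top W: go to p, push ε → (p, 3113, $)
  read 3, top $: go to r, push $ → (r, 113, $)
  read 1, top $: go to s, push W$ → (s, 13, W$)
  ε-move, top W: go to p, push ε → (p, 13, $)
  read 1, top $: go to p, push W$ → (p, 3, W$)
  read 3, top W: go to q, push W → (q, ε, W$)
All input consumed in state q with stack W$.

W$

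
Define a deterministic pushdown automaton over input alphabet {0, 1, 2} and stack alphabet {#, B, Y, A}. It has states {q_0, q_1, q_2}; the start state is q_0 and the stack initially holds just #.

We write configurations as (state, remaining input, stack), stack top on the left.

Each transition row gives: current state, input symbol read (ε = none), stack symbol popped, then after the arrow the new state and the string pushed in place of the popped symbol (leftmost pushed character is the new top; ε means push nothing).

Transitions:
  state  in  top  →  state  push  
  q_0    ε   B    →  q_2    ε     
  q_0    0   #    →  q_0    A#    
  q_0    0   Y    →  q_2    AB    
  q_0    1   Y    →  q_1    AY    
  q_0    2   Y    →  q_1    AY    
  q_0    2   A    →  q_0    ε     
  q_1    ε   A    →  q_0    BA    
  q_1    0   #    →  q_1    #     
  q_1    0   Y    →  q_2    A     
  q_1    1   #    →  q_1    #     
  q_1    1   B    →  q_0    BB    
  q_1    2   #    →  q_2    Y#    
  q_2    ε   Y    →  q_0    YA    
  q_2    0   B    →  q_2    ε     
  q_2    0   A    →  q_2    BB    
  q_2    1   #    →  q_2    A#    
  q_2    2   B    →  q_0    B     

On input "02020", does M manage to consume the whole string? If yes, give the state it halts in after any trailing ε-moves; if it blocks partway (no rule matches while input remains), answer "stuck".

q_0

(q_0, 02020, #)
  read 0, top #: go to q_0, push A# → (q_0, 2020, A#)
  read 2, top A: go to q_0, push ε → (q_0, 020, #)
  read 0, top #: go to q_0, push A# → (q_0, 20, A#)
  read 2, top A: go to q_0, push ε → (q_0, 0, #)
  read 0, top #: go to q_0, push A# → (q_0, ε, A#)
All input consumed; M is in state q_0.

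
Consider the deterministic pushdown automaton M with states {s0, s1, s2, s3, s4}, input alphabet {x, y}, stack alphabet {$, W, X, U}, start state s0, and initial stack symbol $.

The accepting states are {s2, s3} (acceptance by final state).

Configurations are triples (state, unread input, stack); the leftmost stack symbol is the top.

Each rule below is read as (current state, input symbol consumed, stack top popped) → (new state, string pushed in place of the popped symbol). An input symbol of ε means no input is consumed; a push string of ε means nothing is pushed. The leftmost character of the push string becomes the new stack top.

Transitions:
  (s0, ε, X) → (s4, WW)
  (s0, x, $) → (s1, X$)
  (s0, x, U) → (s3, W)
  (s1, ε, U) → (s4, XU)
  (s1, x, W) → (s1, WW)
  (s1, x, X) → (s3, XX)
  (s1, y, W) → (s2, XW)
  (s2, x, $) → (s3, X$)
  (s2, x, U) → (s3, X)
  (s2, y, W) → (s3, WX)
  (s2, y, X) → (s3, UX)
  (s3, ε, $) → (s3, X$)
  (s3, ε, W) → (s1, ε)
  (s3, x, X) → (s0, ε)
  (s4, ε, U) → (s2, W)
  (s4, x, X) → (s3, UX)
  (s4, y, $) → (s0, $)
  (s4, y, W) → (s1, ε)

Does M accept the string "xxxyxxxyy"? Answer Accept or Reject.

Accept

(s0, xxxyxxxyy, $)
  read x, top $: go to s1, push X$ → (s1, xxyxxxyy, X$)
  read x, top X: go to s3, push XX → (s3, xyxxxyy, XX$)
  read x, top X: go to s0, push ε → (s0, yxxxyy, X$)
  ε-move, top X: go to s4, push WW → (s4, yxxxyy, WW$)
  read y, top W: go to s1, push ε → (s1, xxxyy, W$)
  read x, top W: go to s1, push WW → (s1, xxyy, WW$)
  read x, top W: go to s1, push WW → (s1, xyy, WWW$)
  read x, top W: go to s1, push WW → (s1, yy, WWWW$)
  read y, top W: go to s2, push XW → (s2, y, XWWWW$)
  read y, top X: go to s3, push UX → (s3, ε, UXWWWW$)
All input consumed; state s3 ∈ F.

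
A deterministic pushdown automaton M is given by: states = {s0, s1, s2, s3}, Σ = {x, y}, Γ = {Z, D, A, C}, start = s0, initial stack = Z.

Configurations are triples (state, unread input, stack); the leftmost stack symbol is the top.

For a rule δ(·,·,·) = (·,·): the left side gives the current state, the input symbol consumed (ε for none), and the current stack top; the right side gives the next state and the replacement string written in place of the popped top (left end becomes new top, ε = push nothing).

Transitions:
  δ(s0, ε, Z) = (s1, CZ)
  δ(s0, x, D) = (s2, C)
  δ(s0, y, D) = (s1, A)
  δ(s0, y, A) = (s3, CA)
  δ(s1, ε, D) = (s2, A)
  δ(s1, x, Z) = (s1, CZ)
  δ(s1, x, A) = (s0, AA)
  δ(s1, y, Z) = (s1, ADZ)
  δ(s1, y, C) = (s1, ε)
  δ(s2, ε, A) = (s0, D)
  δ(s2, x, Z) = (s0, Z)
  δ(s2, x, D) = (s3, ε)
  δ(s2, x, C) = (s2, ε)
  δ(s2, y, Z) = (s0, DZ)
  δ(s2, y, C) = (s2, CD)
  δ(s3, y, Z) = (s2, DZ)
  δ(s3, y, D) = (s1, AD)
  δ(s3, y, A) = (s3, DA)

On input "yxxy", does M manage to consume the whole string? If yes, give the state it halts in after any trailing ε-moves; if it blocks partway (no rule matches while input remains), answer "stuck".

stuck

(s0, yxxy, Z)
  ε-move, top Z: go to s1, push CZ → (s1, yxxy, CZ)
  read y, top C: go to s1, push ε → (s1, xxy, Z)
  read x, top Z: go to s1, push CZ → (s1, xy, CZ)
No transition for (s1, x, top C); M blocks with input xy remaining.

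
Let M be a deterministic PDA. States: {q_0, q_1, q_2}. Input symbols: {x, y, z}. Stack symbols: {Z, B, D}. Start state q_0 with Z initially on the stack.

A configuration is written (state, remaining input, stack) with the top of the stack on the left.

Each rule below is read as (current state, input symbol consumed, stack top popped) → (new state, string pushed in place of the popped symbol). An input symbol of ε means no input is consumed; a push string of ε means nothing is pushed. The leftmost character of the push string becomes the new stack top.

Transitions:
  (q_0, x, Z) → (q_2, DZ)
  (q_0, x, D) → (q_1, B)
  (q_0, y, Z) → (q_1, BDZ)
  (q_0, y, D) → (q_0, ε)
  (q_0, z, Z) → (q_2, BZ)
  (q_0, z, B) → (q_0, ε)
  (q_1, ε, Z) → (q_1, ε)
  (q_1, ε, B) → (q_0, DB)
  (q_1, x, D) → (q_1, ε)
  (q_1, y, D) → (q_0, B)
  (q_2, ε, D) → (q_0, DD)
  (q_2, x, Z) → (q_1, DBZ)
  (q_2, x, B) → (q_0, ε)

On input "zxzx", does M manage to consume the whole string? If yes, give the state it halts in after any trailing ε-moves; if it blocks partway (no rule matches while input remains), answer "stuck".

(q_0, zxzx, Z)
  read z, top Z: go to q_2, push BZ → (q_2, xzx, BZ)
  read x, top B: go to q_0, push ε → (q_0, zx, Z)
  read z, top Z: go to q_2, push BZ → (q_2, x, BZ)
  read x, top B: go to q_0, push ε → (q_0, ε, Z)
All input consumed; M is in state q_0.

q_0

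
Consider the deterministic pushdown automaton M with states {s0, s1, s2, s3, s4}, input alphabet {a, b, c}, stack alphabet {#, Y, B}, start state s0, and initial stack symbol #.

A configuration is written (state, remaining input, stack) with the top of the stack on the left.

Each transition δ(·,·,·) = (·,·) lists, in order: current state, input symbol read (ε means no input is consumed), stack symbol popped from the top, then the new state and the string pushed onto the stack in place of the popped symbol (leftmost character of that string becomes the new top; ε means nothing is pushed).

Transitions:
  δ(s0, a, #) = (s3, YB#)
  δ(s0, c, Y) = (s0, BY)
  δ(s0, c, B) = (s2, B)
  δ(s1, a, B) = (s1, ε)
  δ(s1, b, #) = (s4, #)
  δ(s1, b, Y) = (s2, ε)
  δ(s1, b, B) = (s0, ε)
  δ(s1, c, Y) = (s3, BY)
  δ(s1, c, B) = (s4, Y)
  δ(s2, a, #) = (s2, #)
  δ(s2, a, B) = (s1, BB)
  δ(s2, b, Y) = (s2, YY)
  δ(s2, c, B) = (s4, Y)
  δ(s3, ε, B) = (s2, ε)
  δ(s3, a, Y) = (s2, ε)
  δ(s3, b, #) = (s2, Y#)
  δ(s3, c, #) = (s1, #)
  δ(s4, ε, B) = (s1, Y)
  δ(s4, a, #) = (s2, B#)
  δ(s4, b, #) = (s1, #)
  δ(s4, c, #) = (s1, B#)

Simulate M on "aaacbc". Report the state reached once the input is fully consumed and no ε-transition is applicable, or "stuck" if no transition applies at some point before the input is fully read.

stuck

(s0, aaacbc, #)
  read a, top #: go to s3, push YB# → (s3, aacbc, YB#)
  read a, top Y: go to s2, push ε → (s2, acbc, B#)
  read a, top B: go to s1, push BB → (s1, cbc, BB#)
  read c, top B: go to s4, push Y → (s4, bc, YB#)
No transition for (s4, b, top Y); M blocks with input bc remaining.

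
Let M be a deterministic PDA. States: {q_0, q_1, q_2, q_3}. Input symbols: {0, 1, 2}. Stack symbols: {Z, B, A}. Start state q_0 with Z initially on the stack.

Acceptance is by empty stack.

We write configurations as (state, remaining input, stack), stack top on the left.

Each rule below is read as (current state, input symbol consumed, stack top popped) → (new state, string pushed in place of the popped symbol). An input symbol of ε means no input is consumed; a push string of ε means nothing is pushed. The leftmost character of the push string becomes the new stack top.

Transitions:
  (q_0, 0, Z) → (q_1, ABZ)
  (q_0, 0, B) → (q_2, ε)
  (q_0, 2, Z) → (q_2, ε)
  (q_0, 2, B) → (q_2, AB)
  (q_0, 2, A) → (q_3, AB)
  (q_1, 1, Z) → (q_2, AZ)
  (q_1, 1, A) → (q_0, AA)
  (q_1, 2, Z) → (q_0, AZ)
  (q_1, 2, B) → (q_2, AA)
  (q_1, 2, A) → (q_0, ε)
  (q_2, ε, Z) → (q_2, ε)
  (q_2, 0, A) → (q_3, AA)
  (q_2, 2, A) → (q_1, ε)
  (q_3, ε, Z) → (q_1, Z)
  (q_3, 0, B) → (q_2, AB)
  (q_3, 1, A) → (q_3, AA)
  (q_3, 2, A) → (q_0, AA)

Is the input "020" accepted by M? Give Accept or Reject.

(q_0, 020, Z)
  read 0, top Z: go to q_1, push ABZ → (q_1, 20, ABZ)
  read 2, top A: go to q_0, push ε → (q_0, 0, BZ)
  read 0, top B: go to q_2, push ε → (q_2, ε, Z)
  ε-move, top Z: go to q_2, push ε → (q_2, ε, ε)
All input consumed and the stack is empty.

Accept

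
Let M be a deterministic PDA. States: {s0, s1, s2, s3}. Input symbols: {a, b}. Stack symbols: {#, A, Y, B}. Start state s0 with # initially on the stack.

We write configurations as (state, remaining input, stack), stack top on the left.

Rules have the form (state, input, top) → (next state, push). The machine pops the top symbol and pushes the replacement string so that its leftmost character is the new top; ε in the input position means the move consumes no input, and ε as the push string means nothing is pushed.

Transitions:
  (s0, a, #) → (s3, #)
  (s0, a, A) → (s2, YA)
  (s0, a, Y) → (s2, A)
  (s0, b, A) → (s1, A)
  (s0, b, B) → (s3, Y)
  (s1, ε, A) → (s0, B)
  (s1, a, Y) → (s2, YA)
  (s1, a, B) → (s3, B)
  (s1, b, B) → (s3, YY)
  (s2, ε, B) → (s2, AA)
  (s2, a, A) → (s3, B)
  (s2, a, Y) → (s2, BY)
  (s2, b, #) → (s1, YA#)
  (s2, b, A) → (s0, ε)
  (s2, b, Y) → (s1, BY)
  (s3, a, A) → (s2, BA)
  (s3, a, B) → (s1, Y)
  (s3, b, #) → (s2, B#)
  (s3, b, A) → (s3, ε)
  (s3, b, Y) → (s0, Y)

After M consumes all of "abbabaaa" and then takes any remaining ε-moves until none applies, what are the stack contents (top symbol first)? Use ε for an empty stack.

YAYA#

(s0, abbabaaa, #) ⊢ (s3, bbabaaa, #) ⊢ (s2, babaaa, B#) ⊢ (s2, babaaa, AA#) ⊢ (s0, abaaa, A#) ⊢ (s2, baaa, YA#) ⊢ (s1, aaa, BYA#) ⊢ (s3, aa, BYA#) ⊢ (s1, a, YYA#) ⊢ (s2, ε, YAYA#)
All input consumed in state s2 with stack YAYA#.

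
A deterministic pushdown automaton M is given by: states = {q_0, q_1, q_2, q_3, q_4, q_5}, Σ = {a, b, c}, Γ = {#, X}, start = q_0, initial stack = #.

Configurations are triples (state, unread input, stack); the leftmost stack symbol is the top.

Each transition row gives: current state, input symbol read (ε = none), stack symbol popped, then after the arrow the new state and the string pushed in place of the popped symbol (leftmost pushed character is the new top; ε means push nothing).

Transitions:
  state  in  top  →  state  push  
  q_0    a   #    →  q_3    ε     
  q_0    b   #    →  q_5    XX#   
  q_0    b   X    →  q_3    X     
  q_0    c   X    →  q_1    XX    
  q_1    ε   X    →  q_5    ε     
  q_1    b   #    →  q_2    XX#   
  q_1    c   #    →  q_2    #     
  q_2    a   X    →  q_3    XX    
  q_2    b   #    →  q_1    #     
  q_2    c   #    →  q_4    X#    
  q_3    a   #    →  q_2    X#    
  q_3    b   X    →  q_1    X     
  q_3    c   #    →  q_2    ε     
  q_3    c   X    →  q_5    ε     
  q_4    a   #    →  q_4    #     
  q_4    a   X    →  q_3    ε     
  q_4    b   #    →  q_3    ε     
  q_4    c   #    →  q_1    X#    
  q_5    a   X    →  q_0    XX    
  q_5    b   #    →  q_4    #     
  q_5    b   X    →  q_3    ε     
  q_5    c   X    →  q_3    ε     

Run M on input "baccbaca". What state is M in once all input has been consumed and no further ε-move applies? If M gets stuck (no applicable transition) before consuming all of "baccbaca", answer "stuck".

(q_0, baccbaca, #)
  read b, top #: go to q_5, push XX# → (q_5, accbaca, XX#)
  read a, top X: go to q_0, push XX → (q_0, ccbaca, XXX#)
  read c, top X: go to q_1, push XX → (q_1, cbaca, XXXX#)
  ε-move, top X: go to q_5, push ε → (q_5, cbaca, XXX#)
  read c, top X: go to q_3, push ε → (q_3, baca, XX#)
  read b, top X: go to q_1, push X → (q_1, aca, XX#)
  ε-move, top X: go to q_5, push ε → (q_5, aca, X#)
  read a, top X: go to q_0, push XX → (q_0, ca, XX#)
  read c, top X: go to q_1, push XX → (q_1, a, XXX#)
  ε-move, top X: go to q_5, push ε → (q_5, a, XX#)
  read a, top X: go to q_0, push XX → (q_0, ε, XXX#)
All input consumed; M is in state q_0.

q_0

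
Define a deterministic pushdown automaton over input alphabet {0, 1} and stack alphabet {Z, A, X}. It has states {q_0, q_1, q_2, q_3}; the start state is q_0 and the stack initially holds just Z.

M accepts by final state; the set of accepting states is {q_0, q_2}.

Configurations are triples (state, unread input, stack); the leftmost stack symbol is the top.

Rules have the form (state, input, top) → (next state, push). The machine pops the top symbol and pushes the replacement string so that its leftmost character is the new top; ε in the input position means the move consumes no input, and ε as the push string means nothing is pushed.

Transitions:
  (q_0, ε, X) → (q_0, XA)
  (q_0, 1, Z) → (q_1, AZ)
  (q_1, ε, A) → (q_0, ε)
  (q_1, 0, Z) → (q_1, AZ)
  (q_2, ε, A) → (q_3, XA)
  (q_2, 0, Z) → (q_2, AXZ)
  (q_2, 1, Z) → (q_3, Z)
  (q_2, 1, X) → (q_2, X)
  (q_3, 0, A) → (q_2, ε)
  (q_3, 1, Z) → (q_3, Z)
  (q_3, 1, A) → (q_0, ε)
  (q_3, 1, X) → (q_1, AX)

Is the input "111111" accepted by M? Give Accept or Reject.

(q_0, 111111, Z) ⊢ (q_1, 11111, AZ) ⊢ (q_0, 11111, Z) ⊢ (q_1, 1111, AZ) ⊢ (q_0, 1111, Z) ⊢ (q_1, 111, AZ) ⊢ (q_0, 111, Z) ⊢ (q_1, 11, AZ) ⊢ (q_0, 11, Z) ⊢ (q_1, 1, AZ) ⊢ (q_0, 1, Z) ⊢ (q_1, ε, AZ) ⊢ (q_0, ε, Z)
All input consumed; state q_0 ∈ F.

Accept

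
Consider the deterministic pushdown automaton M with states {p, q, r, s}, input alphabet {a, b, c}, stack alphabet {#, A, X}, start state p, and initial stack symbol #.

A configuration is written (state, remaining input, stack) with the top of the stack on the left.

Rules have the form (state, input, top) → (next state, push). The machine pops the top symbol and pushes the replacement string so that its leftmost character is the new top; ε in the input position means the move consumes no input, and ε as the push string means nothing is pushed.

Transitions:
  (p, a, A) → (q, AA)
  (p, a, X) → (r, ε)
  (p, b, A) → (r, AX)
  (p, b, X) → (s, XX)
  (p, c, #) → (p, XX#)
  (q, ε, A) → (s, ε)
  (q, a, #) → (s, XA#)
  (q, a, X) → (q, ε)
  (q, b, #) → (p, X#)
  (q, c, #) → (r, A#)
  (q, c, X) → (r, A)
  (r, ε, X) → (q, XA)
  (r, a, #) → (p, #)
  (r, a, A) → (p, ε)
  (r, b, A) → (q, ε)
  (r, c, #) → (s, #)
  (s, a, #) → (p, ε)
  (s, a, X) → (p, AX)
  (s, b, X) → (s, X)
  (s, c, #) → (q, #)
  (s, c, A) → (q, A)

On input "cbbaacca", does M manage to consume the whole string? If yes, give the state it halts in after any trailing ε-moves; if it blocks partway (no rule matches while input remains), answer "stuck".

stuck

(p, cbbaacca, #) ⊢ (p, bbaacca, XX#) ⊢ (s, baacca, XXX#) ⊢ (s, aacca, XXX#) ⊢ (p, acca, AXXX#) ⊢ (q, cca, AAXXX#) ⊢ (s, cca, AXXX#) ⊢ (q, ca, AXXX#) ⊢ (s, ca, XXX#)
No transition for (s, c, top X); M blocks with input ca remaining.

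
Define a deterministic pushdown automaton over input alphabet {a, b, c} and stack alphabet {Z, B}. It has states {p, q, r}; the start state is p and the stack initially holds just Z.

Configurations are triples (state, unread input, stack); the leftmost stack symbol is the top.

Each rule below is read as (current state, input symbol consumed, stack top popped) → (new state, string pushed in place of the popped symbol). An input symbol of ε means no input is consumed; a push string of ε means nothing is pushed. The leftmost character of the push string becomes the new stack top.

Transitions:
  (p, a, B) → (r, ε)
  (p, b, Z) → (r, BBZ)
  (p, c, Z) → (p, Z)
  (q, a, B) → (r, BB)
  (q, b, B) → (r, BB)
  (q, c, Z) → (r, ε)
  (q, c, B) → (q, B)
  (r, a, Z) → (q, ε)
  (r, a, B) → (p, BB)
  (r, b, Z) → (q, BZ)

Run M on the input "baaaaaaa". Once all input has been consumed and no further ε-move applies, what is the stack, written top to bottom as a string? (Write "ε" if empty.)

BBBZ

(p, baaaaaaa, Z)
  read b, top Z: go to r, push BBZ → (r, aaaaaaa, BBZ)
  read a, top B: go to p, push BB → (p, aaaaaa, BBBZ)
  read a, top B: go to r, push ε → (r, aaaaa, BBZ)
  read a, top B: go to p, push BB → (p, aaaa, BBBZ)
  read a, top B: go to r, push ε → (r, aaa, BBZ)
  read a, top B: go to p, push BB → (p, aa, BBBZ)
  read a, top B: go to r, push ε → (r, a, BBZ)
  read a, top B: go to p, push BB → (p, ε, BBBZ)
All input consumed in state p with stack BBBZ.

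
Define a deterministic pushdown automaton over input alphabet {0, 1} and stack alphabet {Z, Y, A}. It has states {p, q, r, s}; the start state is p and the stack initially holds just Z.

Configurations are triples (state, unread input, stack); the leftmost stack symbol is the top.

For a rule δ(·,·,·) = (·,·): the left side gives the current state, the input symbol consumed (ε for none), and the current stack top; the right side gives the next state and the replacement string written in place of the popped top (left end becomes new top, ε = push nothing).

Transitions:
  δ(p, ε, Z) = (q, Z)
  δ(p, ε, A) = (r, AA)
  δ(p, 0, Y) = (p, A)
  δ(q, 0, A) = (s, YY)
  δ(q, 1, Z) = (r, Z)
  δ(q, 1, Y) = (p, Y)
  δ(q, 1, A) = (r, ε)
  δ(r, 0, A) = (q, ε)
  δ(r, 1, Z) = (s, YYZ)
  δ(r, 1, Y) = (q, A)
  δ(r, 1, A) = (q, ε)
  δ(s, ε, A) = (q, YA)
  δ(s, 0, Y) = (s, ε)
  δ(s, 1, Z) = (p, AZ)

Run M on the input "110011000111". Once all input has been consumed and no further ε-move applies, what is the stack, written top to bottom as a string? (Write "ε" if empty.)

Z

(p, 110011000111, Z)
  ε-move, top Z: go to q, push Z → (q, 110011000111, Z)
  read 1, top Z: go to r, push Z → (r, 10011000111, Z)
  read 1, top Z: go to s, push YYZ → (s, 0011000111, YYZ)
  read 0, top Y: go to s, push ε → (s, 011000111, YZ)
  read 0, top Y: go to s, push ε → (s, 11000111, Z)
  read 1, top Z: go to p, push AZ → (p, 1000111, AZ)
  ε-move, top A: go to r, push AA → (r, 1000111, AAZ)
  read 1, top A: go to q, push ε → (q, 000111, AZ)
  read 0, top A: go to s, push YY → (s, 00111, YYZ)
  read 0, top Y: go to s, push ε → (s, 0111, YZ)
  read 0, top Y: go to s, push ε → (s, 111, Z)
  read 1, top Z: go to p, push AZ → (p, 11, AZ)
  ε-move, top A: go to r, push AA → (r, 11, AAZ)
  read 1, top A: go to q, push ε → (q, 1, AZ)
  read 1, top A: go to r, push ε → (r, ε, Z)
All input consumed in state r with stack Z.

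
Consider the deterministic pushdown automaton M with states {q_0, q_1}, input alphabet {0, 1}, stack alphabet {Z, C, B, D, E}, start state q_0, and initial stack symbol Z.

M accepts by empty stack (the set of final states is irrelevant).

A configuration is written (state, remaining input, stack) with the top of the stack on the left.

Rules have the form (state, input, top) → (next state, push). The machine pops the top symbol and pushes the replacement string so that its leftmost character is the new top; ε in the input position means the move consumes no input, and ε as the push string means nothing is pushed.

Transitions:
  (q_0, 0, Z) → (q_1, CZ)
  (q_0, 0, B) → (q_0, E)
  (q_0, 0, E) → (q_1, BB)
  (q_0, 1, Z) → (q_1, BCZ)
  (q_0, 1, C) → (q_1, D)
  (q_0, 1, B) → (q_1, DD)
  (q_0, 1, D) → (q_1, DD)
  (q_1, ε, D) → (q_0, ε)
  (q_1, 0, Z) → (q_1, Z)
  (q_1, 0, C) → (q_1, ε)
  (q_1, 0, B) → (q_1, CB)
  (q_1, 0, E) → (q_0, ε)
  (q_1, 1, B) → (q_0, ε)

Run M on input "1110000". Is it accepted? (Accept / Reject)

Reject

(q_0, 1110000, Z) ⊢ (q_1, 110000, BCZ) ⊢ (q_0, 10000, CZ) ⊢ (q_1, 0000, DZ) ⊢ (q_0, 0000, Z) ⊢ (q_1, 000, CZ) ⊢ (q_1, 00, Z) ⊢ (q_1, 0, Z) ⊢ (q_1, ε, Z)
All input consumed; stack is Z, not empty, and no further ε-move applies.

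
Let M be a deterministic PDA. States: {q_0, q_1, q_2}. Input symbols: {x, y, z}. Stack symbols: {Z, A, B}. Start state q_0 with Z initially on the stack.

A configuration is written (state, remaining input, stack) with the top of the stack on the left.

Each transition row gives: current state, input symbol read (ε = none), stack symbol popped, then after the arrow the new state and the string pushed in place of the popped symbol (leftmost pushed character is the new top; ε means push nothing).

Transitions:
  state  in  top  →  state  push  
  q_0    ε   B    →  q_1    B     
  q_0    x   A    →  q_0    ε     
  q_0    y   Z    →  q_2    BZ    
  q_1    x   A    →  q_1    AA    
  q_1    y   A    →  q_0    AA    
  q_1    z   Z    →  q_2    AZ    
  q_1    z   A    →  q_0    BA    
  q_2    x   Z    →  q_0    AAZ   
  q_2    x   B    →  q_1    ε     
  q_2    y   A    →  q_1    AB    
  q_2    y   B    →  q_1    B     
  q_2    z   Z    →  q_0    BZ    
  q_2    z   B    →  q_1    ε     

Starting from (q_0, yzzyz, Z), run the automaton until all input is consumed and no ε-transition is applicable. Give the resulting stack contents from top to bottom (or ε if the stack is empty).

(q_0, yzzyz, Z)
  read y, top Z: go to q_2, push BZ → (q_2, zzyz, BZ)
  read z, top B: go to q_1, push ε → (q_1, zyz, Z)
  read z, top Z: go to q_2, push AZ → (q_2, yz, AZ)
  read y, top A: go to q_1, push AB → (q_1, z, ABZ)
  read z, top A: go to q_0, push BA → (q_0, ε, BABZ)
  ε-move, top B: go to q_1, push B → (q_1, ε, BABZ)
All input consumed in state q_1 with stack BABZ.

BABZ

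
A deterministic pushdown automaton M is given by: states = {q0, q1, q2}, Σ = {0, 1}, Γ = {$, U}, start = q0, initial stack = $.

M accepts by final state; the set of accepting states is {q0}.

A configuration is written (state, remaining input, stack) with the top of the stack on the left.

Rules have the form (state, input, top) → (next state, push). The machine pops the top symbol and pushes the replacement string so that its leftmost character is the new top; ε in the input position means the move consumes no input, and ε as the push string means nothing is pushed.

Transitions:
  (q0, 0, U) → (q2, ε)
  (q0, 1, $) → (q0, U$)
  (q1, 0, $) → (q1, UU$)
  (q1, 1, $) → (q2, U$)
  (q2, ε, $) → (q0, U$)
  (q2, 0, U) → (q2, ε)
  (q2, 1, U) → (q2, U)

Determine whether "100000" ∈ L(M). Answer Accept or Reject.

Accept

(q0, 100000, $)
  read 1, top $: go to q0, push U$ → (q0, 00000, U$)
  read 0, top U: go to q2, push ε → (q2, 0000, $)
  ε-move, top $: go to q0, push U$ → (q0, 0000, U$)
  read 0, top U: go to q2, push ε → (q2, 000, $)
  ε-move, top $: go to q0, push U$ → (q0, 000, U$)
  read 0, top U: go to q2, push ε → (q2, 00, $)
  ε-move, top $: go to q0, push U$ → (q0, 00, U$)
  read 0, top U: go to q2, push ε → (q2, 0, $)
  ε-move, top $: go to q0, push U$ → (q0, 0, U$)
  read 0, top U: go to q2, push ε → (q2, ε, $)
  ε-move, top $: go to q0, push U$ → (q0, ε, U$)
All input consumed; state q0 ∈ F.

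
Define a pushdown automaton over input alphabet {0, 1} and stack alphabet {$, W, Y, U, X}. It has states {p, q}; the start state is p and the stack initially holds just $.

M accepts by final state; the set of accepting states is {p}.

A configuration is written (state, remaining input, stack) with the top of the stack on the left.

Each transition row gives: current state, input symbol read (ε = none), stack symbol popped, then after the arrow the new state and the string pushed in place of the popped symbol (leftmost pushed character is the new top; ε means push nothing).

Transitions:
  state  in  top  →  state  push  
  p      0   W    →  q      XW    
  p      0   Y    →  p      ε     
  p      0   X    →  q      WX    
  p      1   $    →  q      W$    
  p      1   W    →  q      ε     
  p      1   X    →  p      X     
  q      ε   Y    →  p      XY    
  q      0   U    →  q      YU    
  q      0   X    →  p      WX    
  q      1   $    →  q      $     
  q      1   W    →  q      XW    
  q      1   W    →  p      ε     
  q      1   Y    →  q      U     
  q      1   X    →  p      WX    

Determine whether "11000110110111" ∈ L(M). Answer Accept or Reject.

No computation consumes all input and reaches a final state.

Reject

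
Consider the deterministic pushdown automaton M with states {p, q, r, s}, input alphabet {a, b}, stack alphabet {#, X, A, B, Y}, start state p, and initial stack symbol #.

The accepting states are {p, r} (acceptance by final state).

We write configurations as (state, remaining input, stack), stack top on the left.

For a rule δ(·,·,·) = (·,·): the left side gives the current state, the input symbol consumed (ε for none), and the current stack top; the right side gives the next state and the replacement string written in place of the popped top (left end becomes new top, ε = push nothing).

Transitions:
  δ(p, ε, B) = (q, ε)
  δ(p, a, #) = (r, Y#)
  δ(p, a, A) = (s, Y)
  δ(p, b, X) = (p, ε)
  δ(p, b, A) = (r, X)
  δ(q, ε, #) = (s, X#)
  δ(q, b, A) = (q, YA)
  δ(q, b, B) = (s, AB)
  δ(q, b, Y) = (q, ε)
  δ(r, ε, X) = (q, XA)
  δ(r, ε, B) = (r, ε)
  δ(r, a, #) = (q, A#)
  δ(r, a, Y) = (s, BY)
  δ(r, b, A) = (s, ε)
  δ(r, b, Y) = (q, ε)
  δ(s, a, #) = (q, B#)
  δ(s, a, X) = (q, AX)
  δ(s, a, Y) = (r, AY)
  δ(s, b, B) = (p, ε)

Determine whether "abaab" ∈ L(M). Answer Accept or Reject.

(p, abaab, #) ⊢ (r, baab, Y#) ⊢ (q, aab, #) ⊢ (s, aab, X#) ⊢ (q, ab, AX#)
No transition applies at (q, ab, AX#); input not fully consumed.

Reject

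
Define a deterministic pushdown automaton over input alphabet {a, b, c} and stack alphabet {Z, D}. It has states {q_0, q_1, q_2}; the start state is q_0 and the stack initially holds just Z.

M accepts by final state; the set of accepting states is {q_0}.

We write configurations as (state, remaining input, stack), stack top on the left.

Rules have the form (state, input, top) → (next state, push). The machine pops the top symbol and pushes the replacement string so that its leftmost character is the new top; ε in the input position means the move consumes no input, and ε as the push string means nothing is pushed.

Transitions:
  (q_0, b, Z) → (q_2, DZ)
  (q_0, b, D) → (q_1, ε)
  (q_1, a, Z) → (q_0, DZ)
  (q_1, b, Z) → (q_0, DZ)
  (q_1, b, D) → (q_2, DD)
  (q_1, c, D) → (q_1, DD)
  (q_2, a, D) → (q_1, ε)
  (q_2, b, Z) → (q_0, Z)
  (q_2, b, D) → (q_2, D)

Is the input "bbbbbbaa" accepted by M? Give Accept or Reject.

Accept

(q_0, bbbbbbaa, Z)
  read b, top Z: go to q_2, push DZ → (q_2, bbbbbaa, DZ)
  read b, top D: go to q_2, push D → (q_2, bbbbaa, DZ)
  read b, top D: go to q_2, push D → (q_2, bbbaa, DZ)
  read b, top D: go to q_2, push D → (q_2, bbaa, DZ)
  read b, top D: go to q_2, push D → (q_2, baa, DZ)
  read b, top D: go to q_2, push D → (q_2, aa, DZ)
  read a, top D: go to q_1, push ε → (q_1, a, Z)
  read a, top Z: go to q_0, push DZ → (q_0, ε, DZ)
All input consumed; state q_0 ∈ F.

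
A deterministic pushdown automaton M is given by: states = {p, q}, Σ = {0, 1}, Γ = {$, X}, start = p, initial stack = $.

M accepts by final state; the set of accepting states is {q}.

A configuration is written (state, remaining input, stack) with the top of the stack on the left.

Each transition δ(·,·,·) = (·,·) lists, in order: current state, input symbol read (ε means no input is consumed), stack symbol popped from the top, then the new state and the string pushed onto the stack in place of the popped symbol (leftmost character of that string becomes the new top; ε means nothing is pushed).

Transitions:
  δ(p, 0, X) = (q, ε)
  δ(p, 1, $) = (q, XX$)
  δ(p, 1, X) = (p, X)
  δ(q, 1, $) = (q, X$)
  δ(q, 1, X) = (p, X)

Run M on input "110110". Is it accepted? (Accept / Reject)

Accept

(p, 110110, $)
  read 1, top $: go to q, push XX$ → (q, 10110, XX$)
  read 1, top X: go to p, push X → (p, 0110, XX$)
  read 0, top X: go to q, push ε → (q, 110, X$)
  read 1, top X: go to p, push X → (p, 10, X$)
  read 1, top X: go to p, push X → (p, 0, X$)
  read 0, top X: go to q, push ε → (q, ε, $)
All input consumed; state q ∈ F.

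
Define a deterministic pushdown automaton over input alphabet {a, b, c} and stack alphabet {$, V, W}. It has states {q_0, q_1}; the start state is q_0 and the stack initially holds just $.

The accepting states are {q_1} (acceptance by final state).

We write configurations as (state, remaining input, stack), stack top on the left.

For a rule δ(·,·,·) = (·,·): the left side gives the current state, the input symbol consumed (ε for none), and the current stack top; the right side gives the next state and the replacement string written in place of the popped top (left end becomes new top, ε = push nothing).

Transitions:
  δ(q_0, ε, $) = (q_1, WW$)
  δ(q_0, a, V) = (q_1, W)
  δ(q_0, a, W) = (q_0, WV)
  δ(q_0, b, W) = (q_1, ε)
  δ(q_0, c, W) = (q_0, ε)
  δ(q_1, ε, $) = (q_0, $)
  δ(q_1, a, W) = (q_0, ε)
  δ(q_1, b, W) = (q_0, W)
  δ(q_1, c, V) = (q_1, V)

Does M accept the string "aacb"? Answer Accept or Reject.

Reject

(q_0, aacb, $)
  ε-move, top $: go to q_1, push WW$ → (q_1, aacb, WW$)
  read a, top W: go to q_0, push ε → (q_0, acb, W$)
  read a, top W: go to q_0, push WV → (q_0, cb, WV$)
  read c, top W: go to q_0, push ε → (q_0, b, V$)
No transition applies at (q_0, b, V$); input not fully consumed.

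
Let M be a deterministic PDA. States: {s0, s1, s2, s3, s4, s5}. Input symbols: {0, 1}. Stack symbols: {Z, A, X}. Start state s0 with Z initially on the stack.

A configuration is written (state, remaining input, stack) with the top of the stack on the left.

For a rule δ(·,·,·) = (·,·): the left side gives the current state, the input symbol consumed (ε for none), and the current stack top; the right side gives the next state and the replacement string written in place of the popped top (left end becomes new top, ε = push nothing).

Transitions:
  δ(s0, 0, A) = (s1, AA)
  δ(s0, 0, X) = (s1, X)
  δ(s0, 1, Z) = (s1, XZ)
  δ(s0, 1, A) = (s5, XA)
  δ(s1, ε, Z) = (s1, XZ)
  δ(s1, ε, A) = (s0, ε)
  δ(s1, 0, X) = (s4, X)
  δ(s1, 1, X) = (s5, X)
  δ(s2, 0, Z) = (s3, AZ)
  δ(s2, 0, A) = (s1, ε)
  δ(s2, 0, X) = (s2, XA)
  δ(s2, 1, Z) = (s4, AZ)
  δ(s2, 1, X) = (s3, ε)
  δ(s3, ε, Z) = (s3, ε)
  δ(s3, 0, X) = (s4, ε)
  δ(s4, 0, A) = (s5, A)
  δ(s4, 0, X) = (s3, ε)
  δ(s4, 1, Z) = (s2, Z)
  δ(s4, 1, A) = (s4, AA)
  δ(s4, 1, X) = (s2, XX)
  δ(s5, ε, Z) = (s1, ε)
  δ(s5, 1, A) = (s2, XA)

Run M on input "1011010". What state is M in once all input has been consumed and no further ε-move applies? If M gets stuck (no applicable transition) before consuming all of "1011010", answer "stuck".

s3

(s0, 1011010, Z)
  read 1, top Z: go to s1, push XZ → (s1, 011010, XZ)
  read 0, top X: go to s4, push X → (s4, 11010, XZ)
  read 1, top X: go to s2, push XX → (s2, 1010, XXZ)
  read 1, top X: go to s3, push ε → (s3, 010, XZ)
  read 0, top X: go to s4, push ε → (s4, 10, Z)
  read 1, top Z: go to s2, push Z → (s2, 0, Z)
  read 0, top Z: go to s3, push AZ → (s3, ε, AZ)
All input consumed; M is in state s3.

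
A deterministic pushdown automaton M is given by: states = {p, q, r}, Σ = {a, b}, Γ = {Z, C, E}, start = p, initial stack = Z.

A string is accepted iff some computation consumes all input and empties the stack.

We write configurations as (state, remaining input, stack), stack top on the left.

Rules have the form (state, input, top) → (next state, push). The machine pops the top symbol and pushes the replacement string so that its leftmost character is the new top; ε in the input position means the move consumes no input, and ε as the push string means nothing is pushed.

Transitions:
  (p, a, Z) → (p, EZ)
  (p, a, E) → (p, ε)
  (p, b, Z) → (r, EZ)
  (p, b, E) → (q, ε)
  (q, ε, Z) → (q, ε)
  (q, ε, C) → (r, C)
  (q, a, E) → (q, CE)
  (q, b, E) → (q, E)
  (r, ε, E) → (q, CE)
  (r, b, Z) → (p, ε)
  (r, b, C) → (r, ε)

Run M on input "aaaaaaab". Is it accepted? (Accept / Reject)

(p, aaaaaaab, Z) ⊢ (p, aaaaaab, EZ) ⊢ (p, aaaaab, Z) ⊢ (p, aaaab, EZ) ⊢ (p, aaab, Z) ⊢ (p, aab, EZ) ⊢ (p, ab, Z) ⊢ (p, b, EZ) ⊢ (q, ε, Z) ⊢ (q, ε, ε)
All input consumed and the stack is empty.

Accept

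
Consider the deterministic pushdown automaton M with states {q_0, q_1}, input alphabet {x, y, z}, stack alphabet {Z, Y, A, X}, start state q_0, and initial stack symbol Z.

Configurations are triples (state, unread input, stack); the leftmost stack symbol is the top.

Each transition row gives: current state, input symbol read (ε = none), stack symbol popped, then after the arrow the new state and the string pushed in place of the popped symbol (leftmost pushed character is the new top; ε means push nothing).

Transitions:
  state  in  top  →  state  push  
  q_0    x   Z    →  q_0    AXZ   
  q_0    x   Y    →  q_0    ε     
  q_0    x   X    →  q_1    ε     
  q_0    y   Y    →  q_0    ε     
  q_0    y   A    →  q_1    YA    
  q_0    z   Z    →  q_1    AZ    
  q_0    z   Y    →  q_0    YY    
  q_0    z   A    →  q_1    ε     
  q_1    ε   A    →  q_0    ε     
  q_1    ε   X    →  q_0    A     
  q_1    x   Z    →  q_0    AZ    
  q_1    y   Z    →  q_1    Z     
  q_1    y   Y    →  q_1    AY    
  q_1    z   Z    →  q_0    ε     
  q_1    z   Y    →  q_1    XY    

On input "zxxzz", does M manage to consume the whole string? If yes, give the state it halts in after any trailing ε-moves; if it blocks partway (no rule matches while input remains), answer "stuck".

stuck

(q_0, zxxzz, Z)
  read z, top Z: go to q_1, push AZ → (q_1, xxzz, AZ)
  ε-move, top A: go to q_0, push ε → (q_0, xxzz, Z)
  read x, top Z: go to q_0, push AXZ → (q_0, xzz, AXZ)
No transition for (q_0, x, top A); M blocks with input xzz remaining.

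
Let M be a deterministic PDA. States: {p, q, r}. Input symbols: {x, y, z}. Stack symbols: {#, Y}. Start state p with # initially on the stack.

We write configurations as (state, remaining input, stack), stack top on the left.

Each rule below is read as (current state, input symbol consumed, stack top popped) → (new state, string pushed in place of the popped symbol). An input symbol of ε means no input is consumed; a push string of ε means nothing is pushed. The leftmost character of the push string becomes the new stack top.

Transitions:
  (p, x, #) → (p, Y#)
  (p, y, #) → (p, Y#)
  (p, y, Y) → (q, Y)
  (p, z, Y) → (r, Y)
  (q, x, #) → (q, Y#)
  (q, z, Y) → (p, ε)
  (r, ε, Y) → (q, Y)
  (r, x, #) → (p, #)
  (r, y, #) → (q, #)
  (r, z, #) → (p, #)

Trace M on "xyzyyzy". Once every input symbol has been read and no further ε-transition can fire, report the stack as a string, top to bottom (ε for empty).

(p, xyzyyzy, #)
  read x, top #: go to p, push Y# → (p, yzyyzy, Y#)
  read y, top Y: go to q, push Y → (q, zyyzy, Y#)
  read z, top Y: go to p, push ε → (p, yyzy, #)
  read y, top #: go to p, push Y# → (p, yzy, Y#)
  read y, top Y: go to q, push Y → (q, zy, Y#)
  read z, top Y: go to p, push ε → (p, y, #)
  read y, top #: go to p, push Y# → (p, ε, Y#)
All input consumed in state p with stack Y#.

Y#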